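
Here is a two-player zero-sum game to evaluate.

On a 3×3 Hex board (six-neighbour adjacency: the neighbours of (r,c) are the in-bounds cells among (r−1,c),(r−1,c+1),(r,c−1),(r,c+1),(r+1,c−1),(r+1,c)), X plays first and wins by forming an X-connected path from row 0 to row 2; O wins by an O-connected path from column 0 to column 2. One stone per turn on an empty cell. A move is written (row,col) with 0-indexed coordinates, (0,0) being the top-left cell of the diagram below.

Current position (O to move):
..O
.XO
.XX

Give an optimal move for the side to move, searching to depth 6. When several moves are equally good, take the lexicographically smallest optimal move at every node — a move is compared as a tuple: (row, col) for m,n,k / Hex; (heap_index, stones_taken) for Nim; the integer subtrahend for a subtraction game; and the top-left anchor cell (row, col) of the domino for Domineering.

O's best at [..O/.XO/.XX]: (0,1)

p1 O@[..O/.XO/.XX]: (0,0)[O.O/.XO/.XX]-1 (0,1)[.OO/.XO/.XX]+1* (1,0)[..O/OXO/.XX]-1 (2,0)[..O/.XO/OXX]-1
p2 X@[.OO/.XO/.XX]: (0,0)[XOO/.XO/.XX]-1* (1,0)[.OO/XXO/.XX]-1 (2,0)[.OO/.XO/XXX]-1
p3 O@[XOO/.XO/.XX]: (1,0)[XOO/OXO/.XX]+1* (2,0)[XOO/.XO/OXX]-1
p4 X@[XOO/OXO/.XX] terminal -1; root [..O/.XO/.XX] d6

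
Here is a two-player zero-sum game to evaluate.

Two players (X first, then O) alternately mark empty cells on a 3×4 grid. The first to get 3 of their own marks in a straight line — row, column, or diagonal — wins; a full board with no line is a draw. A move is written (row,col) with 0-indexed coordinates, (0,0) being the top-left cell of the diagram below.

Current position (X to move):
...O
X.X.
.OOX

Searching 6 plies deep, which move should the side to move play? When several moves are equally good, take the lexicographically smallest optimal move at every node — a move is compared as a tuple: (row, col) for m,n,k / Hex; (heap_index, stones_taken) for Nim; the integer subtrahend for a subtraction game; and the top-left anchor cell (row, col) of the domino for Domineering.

X's best at [...O/X.X./.OOX]: (0,1)

ply 1, X at ...O/X.X./.OOX | (0,0)=-1→X..O/X.X./.OOX; (0,1)=+1→.X.O/X.X./.OOX*; (0,2)=-1→..XO/X.X./.OOX; (1,1)=+1→...O/XXX./.OOX; (1,3)=-1→...O/X.XX/.OOX; (2,0)=+1→...O/X.X./XOOX
ply 2: .X.O/X.X./.OOX is terminal -1 (O); from ...O/X.X./.OOX depth 6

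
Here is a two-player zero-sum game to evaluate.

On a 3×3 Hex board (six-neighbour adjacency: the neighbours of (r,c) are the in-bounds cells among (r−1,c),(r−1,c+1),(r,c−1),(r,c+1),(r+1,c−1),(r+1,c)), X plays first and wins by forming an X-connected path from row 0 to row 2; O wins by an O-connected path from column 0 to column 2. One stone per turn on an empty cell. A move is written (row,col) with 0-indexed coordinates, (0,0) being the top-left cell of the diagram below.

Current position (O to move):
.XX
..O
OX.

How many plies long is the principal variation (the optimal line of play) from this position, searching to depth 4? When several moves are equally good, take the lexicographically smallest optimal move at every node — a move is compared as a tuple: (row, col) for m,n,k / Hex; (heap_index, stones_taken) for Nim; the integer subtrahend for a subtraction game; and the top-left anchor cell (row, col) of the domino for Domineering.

PV length from [.XX/..O/OX.]: 1 ply

p1 O@[.XX/..O/OX.]: (0,0)[OXX/..O/OX.]-1 (1,0)[.XX/O.O/OX.]-1 (1,1)[.XX/.OO/OX.]+1* (2,2)[.XX/..O/OXO]-1
p2 X@[.XX/.OO/OX.] terminal -1; root [.XX/..O/OX.] d4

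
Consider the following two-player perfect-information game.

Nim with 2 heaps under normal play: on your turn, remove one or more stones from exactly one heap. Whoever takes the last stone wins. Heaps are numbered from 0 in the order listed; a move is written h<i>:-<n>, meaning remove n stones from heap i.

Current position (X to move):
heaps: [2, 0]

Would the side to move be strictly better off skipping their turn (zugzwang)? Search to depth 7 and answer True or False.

[(2,0)] X move#1: h0:-1:-1/(1,0), h0:-2:+1/(0,0)*
[(0,0)] end (terminal -1, O#2); searched (2,0) to 7
suppose X passes — search the same position with O to move:
pass> [(2,0)] O move#1: h0:-1:-1/(1,0), h0:-2:+1/(0,0)*
pass> [(0,0)] end (terminal -1, X#2); searched (2,0) to 7
for X: play +1, pass -1

zugzwang((2,0), X) = False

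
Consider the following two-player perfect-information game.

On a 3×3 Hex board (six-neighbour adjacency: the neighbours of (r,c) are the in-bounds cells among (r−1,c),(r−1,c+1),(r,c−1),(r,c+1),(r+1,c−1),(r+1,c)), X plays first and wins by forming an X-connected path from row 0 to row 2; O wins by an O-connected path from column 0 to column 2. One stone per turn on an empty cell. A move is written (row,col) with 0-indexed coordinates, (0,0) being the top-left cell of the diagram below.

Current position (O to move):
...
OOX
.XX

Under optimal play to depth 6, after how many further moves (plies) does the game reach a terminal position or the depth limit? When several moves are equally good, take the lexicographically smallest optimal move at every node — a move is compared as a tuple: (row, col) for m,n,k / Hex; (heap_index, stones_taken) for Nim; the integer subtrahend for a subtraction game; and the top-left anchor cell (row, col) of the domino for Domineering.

p1 O@[.../OOX/.XX]: (0,0)[O../OOX/.XX]-1 (0,1)[.O./OOX/.XX]-1 (0,2)[..O/OOX/.XX]+1* (2,0)[.../OOX/OXX]-1
p2 X@[..O/OOX/.XX] terminal -1; root [.../OOX/.XX] d6

PV length from [.../OOX/.XX]: 1 ply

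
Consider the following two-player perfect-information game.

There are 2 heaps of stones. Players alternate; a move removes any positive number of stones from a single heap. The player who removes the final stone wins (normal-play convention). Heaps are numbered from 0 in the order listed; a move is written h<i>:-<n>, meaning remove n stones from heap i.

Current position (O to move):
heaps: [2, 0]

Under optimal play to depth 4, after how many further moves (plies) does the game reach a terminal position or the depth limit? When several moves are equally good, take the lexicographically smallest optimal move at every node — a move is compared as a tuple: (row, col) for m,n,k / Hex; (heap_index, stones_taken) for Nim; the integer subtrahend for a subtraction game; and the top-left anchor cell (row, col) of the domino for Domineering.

[(2,0)] O move#1: h0:-1:-1/(1,0), h0:-2:+1/(0,0)*
[(0,0)] end (terminal -1, X#2); searched (2,0) to 4

PV length from [(2,0)]: 1 ply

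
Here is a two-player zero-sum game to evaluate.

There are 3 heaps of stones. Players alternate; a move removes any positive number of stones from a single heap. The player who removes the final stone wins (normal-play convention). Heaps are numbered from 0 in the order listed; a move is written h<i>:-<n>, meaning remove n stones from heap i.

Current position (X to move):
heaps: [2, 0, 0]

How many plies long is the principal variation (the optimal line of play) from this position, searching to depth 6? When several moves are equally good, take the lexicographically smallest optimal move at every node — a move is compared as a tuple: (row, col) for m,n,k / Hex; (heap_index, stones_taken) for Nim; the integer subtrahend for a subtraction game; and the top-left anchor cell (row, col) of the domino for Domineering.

PV length from [(2,0,0)]: 1 ply

ply 1, X at (2,0,0) | h0:-1=-1→(1,0,0); h0:-2=+1→(0,0,0)*
ply 2: (0,0,0) is terminal -1 (O); from (2,0,0) depth 6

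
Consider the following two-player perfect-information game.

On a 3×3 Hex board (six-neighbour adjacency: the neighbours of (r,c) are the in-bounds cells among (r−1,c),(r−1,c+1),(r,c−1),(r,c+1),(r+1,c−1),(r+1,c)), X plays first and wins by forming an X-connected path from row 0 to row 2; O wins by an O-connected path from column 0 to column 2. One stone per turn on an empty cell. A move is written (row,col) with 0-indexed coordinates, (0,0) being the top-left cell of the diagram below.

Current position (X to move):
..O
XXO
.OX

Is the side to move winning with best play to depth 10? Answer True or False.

X winning at [..O/XXO/.OX]: True

p1 X@[..O/XXO/.OX]: (0,0)[X.O/XXO/.OX]-1 (0,1)[.XO/XXO/.OX]-1 (2,0)[..O/XXO/XOX]+1*
p2 O@[..O/XXO/XOX]: (0,0)[O.O/XXO/XOX]-1* (0,1)[.OO/XXO/XOX]-1
p3 X@[O.O/XXO/XOX]: (0,1)[OXO/XXO/XOX]+1*
p4 O@[OXO/XXO/XOX] terminal -1; root [..O/XXO/.OX] d10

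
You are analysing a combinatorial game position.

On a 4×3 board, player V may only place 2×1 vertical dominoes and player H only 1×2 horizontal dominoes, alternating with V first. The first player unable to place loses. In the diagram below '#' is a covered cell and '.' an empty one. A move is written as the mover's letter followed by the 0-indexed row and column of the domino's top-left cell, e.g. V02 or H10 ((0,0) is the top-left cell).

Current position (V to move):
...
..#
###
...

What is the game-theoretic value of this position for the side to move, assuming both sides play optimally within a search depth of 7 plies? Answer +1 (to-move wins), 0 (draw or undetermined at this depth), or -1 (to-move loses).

p1 V@[.../..#/###/...]: V00[#../#.#/###/...]-1 V01[.#./.##/###/...]+1*
p2 H@[.#./.##/###/...]: H30[.#./.##/###/##.]-1* H31[.#./.##/###/.##]-1
p3 V@[.#./.##/###/##.]: V00[##./###/###/##.]+1*
p4 H@[##./###/###/##.] terminal -1; root [.../..#/###/...] d7

value(.../..#/###/..., V) = +1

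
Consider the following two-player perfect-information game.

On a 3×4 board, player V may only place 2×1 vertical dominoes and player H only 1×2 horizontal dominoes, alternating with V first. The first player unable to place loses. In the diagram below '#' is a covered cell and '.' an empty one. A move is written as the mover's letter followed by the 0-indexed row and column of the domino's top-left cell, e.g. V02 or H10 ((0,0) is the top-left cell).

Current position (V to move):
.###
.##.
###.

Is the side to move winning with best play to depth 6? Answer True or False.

V winning at [.###/.##./###.]: True

p1 V@[.###/.##./###.]: V00[####/###./###.]+1* V13[.###/.###/####]+1
p2 H@[####/###./###.] terminal -1; root [.###/.##./###.] d6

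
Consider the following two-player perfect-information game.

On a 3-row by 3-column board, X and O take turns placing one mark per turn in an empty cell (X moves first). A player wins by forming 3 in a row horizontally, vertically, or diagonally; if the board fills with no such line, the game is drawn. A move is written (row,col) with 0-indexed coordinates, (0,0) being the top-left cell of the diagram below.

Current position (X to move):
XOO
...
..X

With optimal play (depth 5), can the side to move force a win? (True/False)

X winning at [XOO/.../..X]: True

ply 1, X at XOO/.../..X | (1,0)=+1→XOO/X../..X*; (1,1)=+1→XOO/.X./..X; (1,2)=-1→XOO/..X/..X; (2,0)=+1→XOO/.../X.X; (2,1)=+1→XOO/.../.XX
ply 2, O at XOO/X../..X | (1,1)=-1→XOO/XO./..X*; (1,2)=-1→XOO/X.O/..X; (2,0)=-1→XOO/X../O.X; (2,1)=-1→XOO/X../.OX
ply 3, X at XOO/XO./..X | (1,2)=-1→XOO/XOX/..X; (2,0)=+1→XOO/XO./X.X*; (2,1)=-1→XOO/XO./.XX
ply 4: XOO/XO./X.X is terminal -1 (O); from XOO/.../..X depth 5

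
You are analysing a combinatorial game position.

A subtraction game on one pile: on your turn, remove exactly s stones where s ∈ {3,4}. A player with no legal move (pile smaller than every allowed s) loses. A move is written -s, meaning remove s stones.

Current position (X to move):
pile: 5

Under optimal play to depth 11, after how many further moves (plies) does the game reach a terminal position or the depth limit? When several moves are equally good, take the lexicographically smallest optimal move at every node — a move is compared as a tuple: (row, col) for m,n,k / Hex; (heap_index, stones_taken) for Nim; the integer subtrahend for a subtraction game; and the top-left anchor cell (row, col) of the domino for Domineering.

PV length from [5]: 1 ply

[5] X move#1: -3:+1/2*, -4:+1/1
[2] end (terminal -1, O#2); searched 5 to 11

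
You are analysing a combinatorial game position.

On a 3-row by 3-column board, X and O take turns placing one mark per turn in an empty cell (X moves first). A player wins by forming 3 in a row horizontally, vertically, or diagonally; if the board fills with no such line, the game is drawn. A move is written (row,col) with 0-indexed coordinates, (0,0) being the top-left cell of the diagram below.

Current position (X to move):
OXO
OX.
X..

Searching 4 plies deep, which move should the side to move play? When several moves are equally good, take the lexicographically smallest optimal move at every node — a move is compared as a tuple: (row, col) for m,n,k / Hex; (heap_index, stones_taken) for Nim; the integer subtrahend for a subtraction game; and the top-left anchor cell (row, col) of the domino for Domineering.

[OXO/OX./X..] X move#1: (1,2):+0/OXO/OXX/X.., (2,1):+1/OXO/OX./XX.*, (2,2):+0/OXO/OX./X.X
[OXO/OX./XX.] end (terminal -1, O#2); searched OXO/OX./X.. to 4

X's best at [OXO/OX./X..]: (2,1)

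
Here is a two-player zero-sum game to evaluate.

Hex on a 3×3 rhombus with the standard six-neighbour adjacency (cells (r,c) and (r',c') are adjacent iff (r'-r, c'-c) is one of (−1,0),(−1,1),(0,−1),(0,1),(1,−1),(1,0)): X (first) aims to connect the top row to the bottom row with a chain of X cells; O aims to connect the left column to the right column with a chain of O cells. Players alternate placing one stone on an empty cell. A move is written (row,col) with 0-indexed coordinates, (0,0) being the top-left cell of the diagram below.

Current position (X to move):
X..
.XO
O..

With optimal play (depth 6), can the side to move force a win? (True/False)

[X../.XO/O..] X move#1: (0,1):-1/XX./.XO/O.., (0,2):-1/X.X/.XO/O.., (1,0):-1/X../XXO/O.., (2,1):+1/X../.XO/OX.*, (2,2):-1/X../.XO/O.X
[X../.XO/OX.] O move#2: (0,1):-1/XO./.XO/OX.*, (0,2):-1/X.O/.XO/OX., (1,0):-1/X../OXO/OX., (2,2):-1/X../.XO/OXO
[XO./.XO/OX.] X move#3: (0,2):+1/XOX/.XO/OX.*, (1,0):+1/XO./XXO/OX., (2,2):+1/XO./.XO/OXX
[XOX/.XO/OX.] end (terminal -1, O#4); searched X../.XO/O.. to 6

X winning at [X../.XO/O..]: True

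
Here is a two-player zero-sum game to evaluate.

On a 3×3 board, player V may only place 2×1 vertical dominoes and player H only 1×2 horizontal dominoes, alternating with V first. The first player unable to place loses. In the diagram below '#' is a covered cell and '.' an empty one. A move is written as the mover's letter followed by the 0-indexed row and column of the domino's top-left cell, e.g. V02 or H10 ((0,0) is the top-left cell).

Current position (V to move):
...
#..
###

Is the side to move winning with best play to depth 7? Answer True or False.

ply 1, V at .../#../### | V01=+1→.#./##./###*; V02=-1→..#/#.#/###
ply 2: .#./##./### is terminal -1 (H); from .../#../### depth 7

V winning at [.../#../###]: True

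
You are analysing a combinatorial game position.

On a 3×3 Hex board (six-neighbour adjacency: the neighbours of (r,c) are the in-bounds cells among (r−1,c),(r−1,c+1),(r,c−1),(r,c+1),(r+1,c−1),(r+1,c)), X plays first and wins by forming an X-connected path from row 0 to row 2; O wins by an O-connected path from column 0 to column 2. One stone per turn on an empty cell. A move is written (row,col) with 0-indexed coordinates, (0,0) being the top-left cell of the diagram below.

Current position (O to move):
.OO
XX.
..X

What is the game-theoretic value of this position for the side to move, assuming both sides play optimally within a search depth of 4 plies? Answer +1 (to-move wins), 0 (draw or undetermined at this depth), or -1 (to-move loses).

p1 O@[.OO/XX./..X]: (0,0)[OOO/XX./..X]+1* (1,2)[.OO/XXO/..X]-1 (2,0)[.OO/XX./O.X]-1 (2,1)[.OO/XX./.OX]-1
p2 X@[OOO/XX./..X] terminal -1; root [.OO/XX./..X] d4

value(.OO/XX./..X, O) = +1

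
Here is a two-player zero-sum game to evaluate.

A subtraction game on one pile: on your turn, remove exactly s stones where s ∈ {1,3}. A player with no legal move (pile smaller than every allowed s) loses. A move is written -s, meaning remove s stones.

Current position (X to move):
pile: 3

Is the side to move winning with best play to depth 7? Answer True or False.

[3] X move#1: -1:+1/2*, -3:+1/0
[2] O move#2: -1:-1/1*
[1] X move#3: -1:+1/0*
[0] end (terminal -1, O#4); searched 3 to 7

X winning at [3]: True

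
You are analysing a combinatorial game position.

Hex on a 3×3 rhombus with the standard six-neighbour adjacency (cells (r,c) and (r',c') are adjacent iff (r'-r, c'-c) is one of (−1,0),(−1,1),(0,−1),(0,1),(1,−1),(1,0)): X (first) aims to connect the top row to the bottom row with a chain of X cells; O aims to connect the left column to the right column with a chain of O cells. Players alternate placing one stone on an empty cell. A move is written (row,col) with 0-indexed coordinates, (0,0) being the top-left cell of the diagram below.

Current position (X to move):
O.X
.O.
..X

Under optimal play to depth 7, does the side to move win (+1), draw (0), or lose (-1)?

value(O.X/.O./..X, X) = +1

[O.X/.O./..X] X move#1: (0,1):-1/OXX/.O./..X, (1,0):-1/O.X/XO./..X, (1,2):+1/O.X/.OX/..X*, (2,0):-1/O.X/.O./X.X, (2,1):-1/O.X/.O./.XX
[O.X/.OX/..X] end (terminal -1, O#2); searched O.X/.O./..X to 7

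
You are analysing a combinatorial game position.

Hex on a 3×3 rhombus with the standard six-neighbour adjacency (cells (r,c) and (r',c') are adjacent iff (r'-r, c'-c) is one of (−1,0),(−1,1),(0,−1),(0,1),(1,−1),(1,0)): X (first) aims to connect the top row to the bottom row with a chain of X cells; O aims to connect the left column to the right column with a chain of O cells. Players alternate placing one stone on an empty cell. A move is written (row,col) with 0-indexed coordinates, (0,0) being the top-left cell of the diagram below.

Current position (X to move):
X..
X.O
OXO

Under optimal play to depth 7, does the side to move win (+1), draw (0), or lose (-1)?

ply 1, X at X../X.O/OXO | (0,1)=-1→XX./X.O/OXO; (0,2)=-1→X.X/X.O/OXO; (1,1)=+1→X../XXO/OXO*
ply 2: X../XXO/OXO is terminal -1 (O); from X../X.O/OXO depth 7

value(X../X.O/OXO, X) = +1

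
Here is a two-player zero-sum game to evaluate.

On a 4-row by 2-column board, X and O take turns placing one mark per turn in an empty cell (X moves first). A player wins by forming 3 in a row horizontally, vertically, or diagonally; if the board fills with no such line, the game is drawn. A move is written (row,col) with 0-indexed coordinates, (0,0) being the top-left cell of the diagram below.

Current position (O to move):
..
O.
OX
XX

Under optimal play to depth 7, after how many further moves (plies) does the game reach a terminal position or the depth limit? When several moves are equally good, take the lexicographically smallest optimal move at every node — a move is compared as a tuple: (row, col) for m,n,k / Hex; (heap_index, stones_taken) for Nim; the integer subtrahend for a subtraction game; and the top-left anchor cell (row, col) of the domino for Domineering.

[../O./OX/XX] O move#1: (0,0):+1/O./O./OX/XX*, (0,1):-1/.O/O./OX/XX, (1,1):+0/../OO/OX/XX
[O./O./OX/XX] end (terminal -1, X#2); searched ../O./OX/XX to 7

PV length from [../O./OX/XX]: 1 ply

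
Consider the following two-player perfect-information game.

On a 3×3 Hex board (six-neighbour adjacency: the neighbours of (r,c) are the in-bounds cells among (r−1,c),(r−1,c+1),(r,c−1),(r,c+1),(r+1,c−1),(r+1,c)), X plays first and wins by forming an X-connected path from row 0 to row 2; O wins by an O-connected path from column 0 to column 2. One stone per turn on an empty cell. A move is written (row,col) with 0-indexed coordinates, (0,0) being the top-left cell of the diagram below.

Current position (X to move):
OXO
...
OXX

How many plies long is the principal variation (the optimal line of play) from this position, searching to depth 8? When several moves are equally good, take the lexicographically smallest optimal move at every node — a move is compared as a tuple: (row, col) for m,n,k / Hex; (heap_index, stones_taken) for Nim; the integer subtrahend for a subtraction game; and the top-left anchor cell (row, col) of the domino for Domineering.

PV length from [OXO/.../OXX]: 1 ply

ply 1, X at OXO/.../OXX | (1,0)=-1→OXO/X../OXX; (1,1)=+1→OXO/.X./OXX*; (1,2)=-1→OXO/..X/OXX
ply 2: OXO/.X./OXX is terminal -1 (O); from OXO/.../OXX depth 8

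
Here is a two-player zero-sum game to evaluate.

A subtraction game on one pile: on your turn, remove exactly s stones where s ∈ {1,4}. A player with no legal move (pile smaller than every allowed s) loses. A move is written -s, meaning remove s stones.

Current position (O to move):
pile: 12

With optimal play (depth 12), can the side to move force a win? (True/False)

[12] O move#1: -1:-1/11*, -4:-1/8
[11] X move#2: -1:+1/10*, -4:+1/7
[10] O move#3: -1:-1/9*, -4:-1/6
[9] X move#4: -1:-1/8, -4:+1/5*
[5] O move#5: -1:-1/4*, -4:-1/1
[4] X move#6: -1:-1/3, -4:+1/0*
[0] end (terminal -1, O#7); searched 12 to 12

O winning at [12]: False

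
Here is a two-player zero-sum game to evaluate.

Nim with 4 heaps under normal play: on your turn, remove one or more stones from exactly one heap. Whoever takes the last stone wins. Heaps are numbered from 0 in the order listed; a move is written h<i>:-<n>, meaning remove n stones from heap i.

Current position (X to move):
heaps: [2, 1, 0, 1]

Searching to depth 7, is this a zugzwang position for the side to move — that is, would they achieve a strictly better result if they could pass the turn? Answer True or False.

zugzwang((2,1,0,1), X) = False

ply 1, X at (2,1,0,1) | h0:-1=-1→(1,1,0,1); h0:-2=+1→(0,1,0,1)*; h1:-1=-1→(2,0,0,1); h3:-1=-1→(2,1,0,0)
ply 2, O at (0,1,0,1) | h1:-1=-1→(0,0,0,1)*; h3:-1=-1→(0,1,0,0)
ply 3, X at (0,0,0,1) | h3:-1=+1→(0,0,0,0)*
ply 4: (0,0,0,0) is terminal -1 (O); from (2,1,0,1) depth 7
pass branch (O moves first from the same position):
  | ply 1, O at (2,1,0,1) | h0:-1=-1→(1,1,0,1); h0:-2=+1→(0,1,0,1)*; h1:-1=-1→(2,0,0,1); h3:-1=-1→(2,1,0,0)
  | ply 2, X at (0,1,0,1) | h1:-1=-1→(0,0,0,1)*; h3:-1=-1→(0,1,0,0)
  | ply 3, O at (0,0,0,1) | h3:-1=+1→(0,0,0,0)*
  | ply 4: (0,0,0,0) is terminal -1 (X); from (2,1,0,1) depth 7
X moving scores +1; X passing scores -1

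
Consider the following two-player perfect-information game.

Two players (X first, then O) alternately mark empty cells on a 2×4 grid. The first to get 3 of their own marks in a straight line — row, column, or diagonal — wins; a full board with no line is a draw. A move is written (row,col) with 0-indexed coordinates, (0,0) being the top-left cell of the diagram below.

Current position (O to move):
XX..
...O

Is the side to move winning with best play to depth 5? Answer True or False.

p1 O@[XX../...O]: (0,2)[XXO./...O]+0* (0,3)[XX.O/...O]-1 (1,0)[XX../O..O]-1 (1,1)[XX../.O.O]-1 (1,2)[XX../..OO]-1
p2 X@[XXO./...O]: (0,3)[XXOX/...O]+0* (1,0)[XXO./X..O]+0 (1,1)[XXO./.X.O]+0 (1,2)[XXO./..XO]+0
p3 O@[XXOX/...O]: (1,0)[XXOX/O..O]+0* (1,1)[XXOX/.O.O]+0 (1,2)[XXOX/..OO]+0
p4 X@[XXOX/O..O]: (1,1)[XXOX/OX.O]+0* (1,2)[XXOX/O.XO]+0
p5 O@[XXOX/OX.O]: (1,2)[XXOX/OXOO]+0*
p6 X@[XXOX/OXOO] terminal +0; root [XX../...O] d5

O winning at [XX../...O]: False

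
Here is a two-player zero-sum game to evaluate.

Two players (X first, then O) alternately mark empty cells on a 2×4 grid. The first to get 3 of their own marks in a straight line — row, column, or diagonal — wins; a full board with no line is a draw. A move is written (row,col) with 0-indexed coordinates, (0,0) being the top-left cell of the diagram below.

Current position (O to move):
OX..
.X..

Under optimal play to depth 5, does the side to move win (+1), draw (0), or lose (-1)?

value(OX../.X.., O) = 0

p1 O@[OX../.X..]: (0,2)[OXO./.X..]-1 (0,3)[OX.O/.X..]-1 (1,0)[OX../OX..]+0* (1,2)[OX../.XO.]+0 (1,3)[OX../.X.O]+0
p2 X@[OX../OX..]: (0,2)[OXX./OX..]+0* (0,3)[OX.X/OX..]+0 (1,2)[OX../OXX.]+0 (1,3)[OX../OX.X]+0
p3 O@[OXX./OX..]: (0,3)[OXXO/OX..]+0* (1,2)[OXX./OXO.]-1 (1,3)[OXX./OX.O]-1
p4 X@[OXXO/OX..]: (1,2)[OXXO/OXX.]+0* (1,3)[OXXO/OX.X]+0
p5 O@[OXXO/OXX.]: (1,3)[OXXO/OXXO]+0*
p6 X@[OXXO/OXXO] terminal +0; root [OX../.X..] d5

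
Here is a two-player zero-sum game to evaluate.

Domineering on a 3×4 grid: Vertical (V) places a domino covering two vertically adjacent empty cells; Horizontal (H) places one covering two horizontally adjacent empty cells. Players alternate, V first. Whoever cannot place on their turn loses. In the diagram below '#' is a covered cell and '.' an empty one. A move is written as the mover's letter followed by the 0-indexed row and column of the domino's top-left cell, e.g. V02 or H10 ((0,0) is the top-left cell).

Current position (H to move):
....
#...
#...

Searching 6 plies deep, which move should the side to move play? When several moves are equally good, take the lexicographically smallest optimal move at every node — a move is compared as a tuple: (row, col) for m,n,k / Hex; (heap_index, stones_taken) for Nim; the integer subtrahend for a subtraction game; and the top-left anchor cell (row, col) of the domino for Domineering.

H's best at [..../#.../#...]: H11

ply 1, H at ..../#.../#... | H00=-1→##../#.../#...; H01=-1→.##./#.../#...; H02=-1→..##/#.../#...; H11=+1→..../###./#...*; H12=+1→..../#.##/#...; H21=-1→..../#.../###.; H22=-1→..../#.../#.##
ply 2, V at ..../###./#... | V03=-1→...#/####/#...*; V13=-1→..../####/#..#
ply 3, H at ...#/####/#... | H00=+1→##.#/####/#...*; H01=+1→.###/####/#...; H21=+1→...#/####/###.; H22=+1→...#/####/#.##
ply 4: ##.#/####/#... is terminal -1 (V); from ..../#.../#... depth 6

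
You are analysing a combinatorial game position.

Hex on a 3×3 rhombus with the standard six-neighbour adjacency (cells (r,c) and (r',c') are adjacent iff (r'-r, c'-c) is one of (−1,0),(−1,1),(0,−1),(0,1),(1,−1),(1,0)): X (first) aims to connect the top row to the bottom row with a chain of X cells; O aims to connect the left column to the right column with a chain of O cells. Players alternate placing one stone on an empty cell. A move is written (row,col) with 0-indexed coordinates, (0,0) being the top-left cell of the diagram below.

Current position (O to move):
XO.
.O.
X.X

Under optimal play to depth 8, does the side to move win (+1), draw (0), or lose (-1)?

value(XO./.O./X.X, O) = +1

[XO./.O./X.X] O move#1: (0,2):-1/XOO/.O./X.X, (1,0):+1/XO./OO./X.X*, (1,2):-1/XO./.OO/X.X, (2,1):-1/XO./.O./XOX
[XO./OO./X.X] X move#2: (0,2):-1/XOX/OO./X.X*, (1,2):-1/XO./OOX/X.X, (2,1):-1/XO./OO./XXX
[XOX/OO./X.X] O move#3: (1,2):+1/XOX/OOO/X.X*, (2,1):-1/XOX/OO./XOX
[XOX/OOO/X.X] end (terminal -1, X#4); searched XO./.O./X.X to 8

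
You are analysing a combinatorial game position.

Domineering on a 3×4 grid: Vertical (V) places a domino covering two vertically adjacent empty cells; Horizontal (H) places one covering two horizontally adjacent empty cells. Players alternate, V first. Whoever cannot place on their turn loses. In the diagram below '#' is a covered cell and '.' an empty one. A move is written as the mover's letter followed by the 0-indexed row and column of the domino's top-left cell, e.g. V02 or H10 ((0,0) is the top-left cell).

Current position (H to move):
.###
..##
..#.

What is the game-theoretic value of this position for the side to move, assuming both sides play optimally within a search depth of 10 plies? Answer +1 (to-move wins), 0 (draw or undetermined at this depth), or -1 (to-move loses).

ply 1, H at .###/..##/..#. | H10=+1→.###/####/..#.*; H20=-1→.###/..##/###.
ply 2: .###/####/..#. is terminal -1 (V); from .###/..##/..#. depth 10

value(.###/..##/..#., H) = +1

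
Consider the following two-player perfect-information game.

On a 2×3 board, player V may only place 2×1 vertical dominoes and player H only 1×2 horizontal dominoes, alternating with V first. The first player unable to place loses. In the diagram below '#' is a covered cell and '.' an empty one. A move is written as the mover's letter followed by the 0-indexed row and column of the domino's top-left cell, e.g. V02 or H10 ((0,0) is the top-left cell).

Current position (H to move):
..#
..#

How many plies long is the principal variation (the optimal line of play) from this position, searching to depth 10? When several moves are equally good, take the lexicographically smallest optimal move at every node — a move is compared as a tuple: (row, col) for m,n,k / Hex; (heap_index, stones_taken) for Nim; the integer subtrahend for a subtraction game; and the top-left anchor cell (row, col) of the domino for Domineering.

PV length from [..#/..#]: 1 ply

ply 1, H at ..#/..# | H00=+1→###/..#*; H10=+1→..#/###
ply 2: ###/..# is terminal -1 (V); from ..#/..# depth 10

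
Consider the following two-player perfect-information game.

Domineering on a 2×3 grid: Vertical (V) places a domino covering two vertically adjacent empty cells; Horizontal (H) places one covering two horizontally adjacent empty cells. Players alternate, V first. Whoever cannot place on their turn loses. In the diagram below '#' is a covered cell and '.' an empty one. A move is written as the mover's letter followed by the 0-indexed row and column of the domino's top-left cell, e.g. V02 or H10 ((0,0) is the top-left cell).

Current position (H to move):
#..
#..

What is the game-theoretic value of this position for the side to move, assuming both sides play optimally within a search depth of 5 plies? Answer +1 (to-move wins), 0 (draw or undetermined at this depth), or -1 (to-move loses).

value(#../#.., H) = +1

[#../#..] H move#1: H01:+1/###/#..*, H11:+1/#../###
[###/#..] end (terminal -1, V#2); searched #../#.. to 5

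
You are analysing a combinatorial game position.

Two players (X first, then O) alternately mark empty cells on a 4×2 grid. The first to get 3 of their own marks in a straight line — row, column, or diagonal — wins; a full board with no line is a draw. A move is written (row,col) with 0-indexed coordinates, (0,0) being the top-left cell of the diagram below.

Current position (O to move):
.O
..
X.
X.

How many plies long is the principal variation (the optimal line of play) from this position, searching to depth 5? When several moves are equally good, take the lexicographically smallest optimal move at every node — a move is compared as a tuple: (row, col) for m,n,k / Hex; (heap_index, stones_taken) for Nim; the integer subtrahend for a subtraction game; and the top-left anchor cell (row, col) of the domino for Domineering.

PV length from [.O/../X./X.]: 5 plies

[.O/../X./X.] O move#1: (0,0):-1/OO/../X./X., (1,0):+0/.O/O./X./X.*, (1,1):-1/.O/.O/X./X., (2,1):-1/.O/../XO/X., (3,1):-1/.O/../X./XO
[.O/O./X./X.] X move#2: (0,0):+0/XO/O./X./X.*, (1,1):+0/.O/OX/X./X., (2,1):+0/.O/O./XX/X., (3,1):+0/.O/O./X./XX
[XO/O./X./X.] O move#3: (1,1):+0/XO/OO/X./X.*, (2,1):+0/XO/O./XO/X., (3,1):+0/XO/O./X./XO
[XO/OO/X./X.] X move#4: (2,1):+0/XO/OO/XX/X.*, (3,1):-1/XO/OO/X./XX
[XO/OO/XX/X.] O move#5: (3,1):+0/XO/OO/XX/XO*
[XO/OO/XX/XO] end (terminal +0, X#6); searched .O/../X./X. to 5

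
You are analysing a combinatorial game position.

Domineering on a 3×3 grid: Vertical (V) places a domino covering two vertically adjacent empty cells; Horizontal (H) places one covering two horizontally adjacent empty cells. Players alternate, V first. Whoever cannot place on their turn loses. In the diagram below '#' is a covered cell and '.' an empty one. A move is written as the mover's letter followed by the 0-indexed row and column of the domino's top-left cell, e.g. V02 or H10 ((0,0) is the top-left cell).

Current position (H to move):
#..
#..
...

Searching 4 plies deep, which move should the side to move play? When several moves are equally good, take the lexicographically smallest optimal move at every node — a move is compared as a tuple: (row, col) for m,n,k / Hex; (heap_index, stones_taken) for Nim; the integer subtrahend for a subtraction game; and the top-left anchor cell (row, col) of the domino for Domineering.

H's best at [#../#../...]: H11

ply 1, H at #../#../... | H01=-1→###/#../...; H11=+1→#../###/...*; H20=-1→#../#../##.; H21=-1→#../#../.##
ply 2: #../###/... is terminal -1 (V); from #../#../... depth 4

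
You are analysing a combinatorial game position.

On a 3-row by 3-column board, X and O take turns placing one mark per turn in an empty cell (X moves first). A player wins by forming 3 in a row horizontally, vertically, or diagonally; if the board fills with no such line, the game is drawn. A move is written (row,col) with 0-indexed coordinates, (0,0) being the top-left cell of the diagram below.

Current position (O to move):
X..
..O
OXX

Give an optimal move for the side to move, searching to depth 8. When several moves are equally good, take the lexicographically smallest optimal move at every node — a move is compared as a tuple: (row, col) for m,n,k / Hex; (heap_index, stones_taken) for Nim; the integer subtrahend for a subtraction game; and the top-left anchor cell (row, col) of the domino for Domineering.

p1 O@[X../..O/OXX]: (0,1)[XO./..O/OXX]-1 (0,2)[X.O/..O/OXX]-1 (1,0)[X../O.O/OXX]-1 (1,1)[X../.OO/OXX]+1*
p2 X@[X../.OO/OXX]: (0,1)[XX./.OO/OXX]-1* (0,2)[X.X/.OO/OXX]-1 (1,0)[X../XOO/OXX]-1
p3 O@[XX./.OO/OXX]: (0,2)[XXO/.OO/OXX]+1* (1,0)[XX./OOO/OXX]+1
p4 X@[XXO/.OO/OXX] terminal -1; root [X../..O/OXX] d8

O's best at [X../..O/OXX]: (1,1)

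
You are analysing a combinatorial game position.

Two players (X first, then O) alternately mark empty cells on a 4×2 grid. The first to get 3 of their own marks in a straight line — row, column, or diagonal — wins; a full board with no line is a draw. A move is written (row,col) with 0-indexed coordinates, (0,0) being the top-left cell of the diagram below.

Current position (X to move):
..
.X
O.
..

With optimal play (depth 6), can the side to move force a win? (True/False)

p1 X@[../.X/O./..]: (0,0)[X./.X/O./..]+0 (0,1)[.X/.X/O./..]+0 (1,0)[../XX/O./..]+0 (2,1)[../.X/OX/..]+1* (3,0)[../.X/O./X.]+0 (3,1)[../.X/O./.X]+0
p2 O@[../.X/OX/..]: (0,0)[O./.X/OX/..]-1* (0,1)[.O/.X/OX/..]-1 (1,0)[../OX/OX/..]-1 (3,0)[../.X/OX/O.]-1 (3,1)[../.X/OX/.O]-1
p3 X@[O./.X/OX/..]: (0,1)[OX/.X/OX/..]+1* (1,0)[O./XX/OX/..]+1 (3,0)[O./.X/OX/X.]-1 (3,1)[O./.X/OX/.X]+1
p4 O@[OX/.X/OX/..] terminal -1; root [../.X/O./..] d6

X winning at [../.X/O./..]: True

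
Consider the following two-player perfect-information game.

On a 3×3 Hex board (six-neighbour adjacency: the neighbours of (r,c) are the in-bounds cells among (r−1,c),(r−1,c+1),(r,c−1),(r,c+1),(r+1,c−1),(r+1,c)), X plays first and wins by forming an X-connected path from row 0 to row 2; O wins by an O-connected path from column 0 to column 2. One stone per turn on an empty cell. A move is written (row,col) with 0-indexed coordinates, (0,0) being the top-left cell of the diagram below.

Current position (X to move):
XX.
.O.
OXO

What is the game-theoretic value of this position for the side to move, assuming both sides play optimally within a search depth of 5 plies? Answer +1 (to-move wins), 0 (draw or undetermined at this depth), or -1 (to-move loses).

value(XX./.O./OXO, X) = -1

p1 X@[XX./.O./OXO]: (0,2)[XXX/.O./OXO]-1* (1,0)[XX./XO./OXO]-1 (1,2)[XX./.OX/OXO]-1
p2 O@[XXX/.O./OXO]: (1,0)[XXX/OO./OXO]-1 (1,2)[XXX/.OO/OXO]+1*
p3 X@[XXX/.OO/OXO] terminal -1; root [XX./.O./OXO] d5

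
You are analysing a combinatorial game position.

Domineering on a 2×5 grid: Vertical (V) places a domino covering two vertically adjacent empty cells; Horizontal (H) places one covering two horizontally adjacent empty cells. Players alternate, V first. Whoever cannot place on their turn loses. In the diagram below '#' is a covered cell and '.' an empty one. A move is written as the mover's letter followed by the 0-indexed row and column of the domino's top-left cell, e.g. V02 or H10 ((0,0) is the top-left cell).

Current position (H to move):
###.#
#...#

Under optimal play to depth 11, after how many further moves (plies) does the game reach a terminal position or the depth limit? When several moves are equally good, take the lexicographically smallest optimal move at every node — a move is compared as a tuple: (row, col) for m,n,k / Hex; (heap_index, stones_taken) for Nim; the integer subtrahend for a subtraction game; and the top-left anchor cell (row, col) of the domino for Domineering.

p1 H@[###.#/#...#]: H11[###.#/###.#]-1 H12[###.#/#.###]+1*
p2 V@[###.#/#.###] terminal -1; root [###.#/#...#] d11

PV length from [###.#/#...#]: 1 ply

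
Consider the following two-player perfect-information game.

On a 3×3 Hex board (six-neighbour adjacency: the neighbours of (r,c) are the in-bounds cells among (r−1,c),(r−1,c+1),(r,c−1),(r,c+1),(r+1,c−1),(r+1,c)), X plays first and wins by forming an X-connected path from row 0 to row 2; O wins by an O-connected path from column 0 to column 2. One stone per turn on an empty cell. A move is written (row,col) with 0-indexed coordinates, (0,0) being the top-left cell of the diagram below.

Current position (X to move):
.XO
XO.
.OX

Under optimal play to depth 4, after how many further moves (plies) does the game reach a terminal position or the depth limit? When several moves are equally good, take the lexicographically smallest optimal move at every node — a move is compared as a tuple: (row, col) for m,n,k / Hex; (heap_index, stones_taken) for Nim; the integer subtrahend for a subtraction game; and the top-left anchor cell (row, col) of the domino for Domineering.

p1 X@[.XO/XO./.OX]: (0,0)[XXO/XO./.OX]-1 (1,2)[.XO/XOX/.OX]-1 (2,0)[.XO/XO./XOX]+1*
p2 O@[.XO/XO./XOX] terminal -1; root [.XO/XO./.OX] d4

PV length from [.XO/XO./.OX]: 1 ply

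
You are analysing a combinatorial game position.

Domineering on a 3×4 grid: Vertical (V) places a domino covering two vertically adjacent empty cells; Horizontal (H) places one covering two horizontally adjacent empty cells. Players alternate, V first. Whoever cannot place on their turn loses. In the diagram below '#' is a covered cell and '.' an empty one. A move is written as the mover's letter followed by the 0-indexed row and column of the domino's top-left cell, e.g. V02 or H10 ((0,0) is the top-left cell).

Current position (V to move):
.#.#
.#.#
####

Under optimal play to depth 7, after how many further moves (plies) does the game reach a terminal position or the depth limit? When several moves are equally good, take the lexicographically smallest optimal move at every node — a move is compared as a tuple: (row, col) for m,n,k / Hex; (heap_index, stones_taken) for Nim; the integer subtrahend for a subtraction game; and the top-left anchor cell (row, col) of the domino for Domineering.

[.#.#/.#.#/####] V move#1: V00:+1/##.#/##.#/####*, V02:+1/.###/.###/####
[##.#/##.#/####] end (terminal -1, H#2); searched .#.#/.#.#/#### to 7

PV length from [.#.#/.#.#/####]: 1 ply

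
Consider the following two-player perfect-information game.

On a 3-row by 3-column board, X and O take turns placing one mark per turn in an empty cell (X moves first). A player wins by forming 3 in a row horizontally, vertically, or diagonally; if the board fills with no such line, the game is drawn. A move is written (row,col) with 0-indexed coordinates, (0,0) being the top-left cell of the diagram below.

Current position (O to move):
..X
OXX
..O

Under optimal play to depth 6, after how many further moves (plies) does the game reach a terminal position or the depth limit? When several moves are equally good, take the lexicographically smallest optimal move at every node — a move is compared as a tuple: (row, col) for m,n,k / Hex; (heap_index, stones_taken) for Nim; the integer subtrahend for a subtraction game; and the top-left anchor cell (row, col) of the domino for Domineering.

[..X/OXX/..O] O move#1: (0,0):-1/O.X/OXX/..O, (0,1):-1/.OX/OXX/..O, (2,0):+1/..X/OXX/O.O*, (2,1):-1/..X/OXX/.OO
[..X/OXX/O.O] X move#2: (0,0):-1/X.X/OXX/O.O*, (0,1):-1/.XX/OXX/O.O, (2,1):-1/..X/OXX/OXO
[X.X/OXX/O.O] O move#3: (0,1):+0/XOX/OXX/O.O, (2,1):+1/X.X/OXX/OOO*
[X.X/OXX/OOO] end (terminal -1, X#4); searched ..X/OXX/..O to 6

PV length from [..X/OXX/..O]: 3 plies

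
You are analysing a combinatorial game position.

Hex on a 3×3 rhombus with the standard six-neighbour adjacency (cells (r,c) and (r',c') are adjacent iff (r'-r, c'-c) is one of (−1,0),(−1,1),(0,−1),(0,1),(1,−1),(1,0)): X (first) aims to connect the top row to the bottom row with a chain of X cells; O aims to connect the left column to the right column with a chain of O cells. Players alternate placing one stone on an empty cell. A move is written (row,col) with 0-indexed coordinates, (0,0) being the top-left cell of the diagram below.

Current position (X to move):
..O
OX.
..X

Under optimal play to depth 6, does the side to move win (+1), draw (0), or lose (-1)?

value(..O/OX./..X, X) = +1

ply 1, X at ..O/OX./..X | (0,0)=-1→X.O/OX./..X; (0,1)=+1→.XO/OX./..X*; (1,2)=-1→..O/OXX/..X; (2,0)=-1→..O/OX./X.X; (2,1)=-1→..O/OX./.XX
ply 2, O at .XO/OX./..X | (0,0)=-1→OXO/OX./..X*; (1,2)=-1→.XO/OXO/..X; (2,0)=-1→.XO/OX./O.X; (2,1)=-1→.XO/OX./.OX
ply 3, X at OXO/OX./..X | (1,2)=+1→OXO/OXX/..X*; (2,0)=+1→OXO/OX./X.X; (2,1)=+1→OXO/OX./.XX
ply 4: OXO/OXX/..X is terminal -1 (O); from ..O/OX./..X depth 6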